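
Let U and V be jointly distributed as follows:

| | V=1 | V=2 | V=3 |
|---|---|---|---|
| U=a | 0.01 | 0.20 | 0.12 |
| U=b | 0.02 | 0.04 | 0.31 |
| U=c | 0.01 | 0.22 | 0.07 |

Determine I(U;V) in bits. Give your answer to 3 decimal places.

Marginals: p(U) = (0.3300, 0.3700, 0.3000), p(V) = (0.0400, 0.4600, 0.5000).
I(U;V) = Σ p(x,y)·log₂[p(x,y)/(p(x)p(y))].
  (a,1): 0.01·log₂(0.7576) = -0.0040
  (a,2): 0.20·log₂(1.3175) = 0.0796
  (a,3): 0.12·log₂(0.7273) = -0.0551
  (b,1): 0.02·log₂(1.3514) = 0.0087
  (b,2): 0.04·log₂(0.2350) = -0.0836
  (b,3): 0.31·log₂(1.6757) = 0.2309
  (c,1): 0.01·log₂(0.8333) = -0.0026
  (c,2): 0.22·log₂(1.5942) = 0.1480
  (c,3): 0.07·log₂(0.4667) = -0.0770
Sum = 0.245 bits.

0.245 bits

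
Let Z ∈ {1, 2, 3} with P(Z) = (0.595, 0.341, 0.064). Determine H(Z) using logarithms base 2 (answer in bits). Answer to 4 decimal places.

H(Z) = −Σ p·log₂ p.
  −(0.595)·log₂(0.595) = 0.44568
  −(0.341)·log₂(0.341) = 0.52929
  −(0.064)·log₂(0.064) = 0.25381
Sum: 0.44568 + 0.52929 + 0.25381 = 1.2288 bits.

1.2288 bits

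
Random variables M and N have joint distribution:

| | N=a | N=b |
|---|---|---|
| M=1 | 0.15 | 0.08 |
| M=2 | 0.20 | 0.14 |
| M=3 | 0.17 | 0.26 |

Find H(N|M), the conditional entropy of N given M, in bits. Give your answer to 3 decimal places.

0.963 bits

Chain rule: H(N|M) = H(M,N) − H(M).
Marginals: p(M) = (0.2300, 0.3400, 0.4300), p(N) = (0.5200, 0.4800).
H(M,N) = 2.5034 bits; H(M) = 1.5404 bits.
H(N|M) = 2.5034 − 1.5404 = 0.963 bits.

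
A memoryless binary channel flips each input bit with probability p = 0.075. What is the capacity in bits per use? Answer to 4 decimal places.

Binary symmetric channel: C = 1 − h₂(ε) where h₂ is the binary entropy function.
h₂(0.075) = −0.075·log₂0.075 − 0.925·log₂0.925 = 0.3843.
C = 1 − 0.3843 = 0.6157 bits per channel use.

0.6157 bits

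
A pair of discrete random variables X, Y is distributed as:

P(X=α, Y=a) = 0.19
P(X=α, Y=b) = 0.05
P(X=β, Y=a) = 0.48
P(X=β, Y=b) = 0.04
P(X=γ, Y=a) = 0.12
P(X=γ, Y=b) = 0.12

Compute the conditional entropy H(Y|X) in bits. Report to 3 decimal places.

Marginals: p(X) = (0.2400, 0.5200, 0.2400), p(Y) = (0.7900, 0.2100).
H(Y|X) = Σ p(X) · H(Y|X=·).
  X=α: p=0.2400, H(Y|X=α) = 0.7383
  X=β: p=0.5200, H(Y|X=β) = 0.3912
  X=γ: p=0.2400, H(Y|X=γ) = 1.0000
Weighted sum = 0.621 bits.

0.621 bits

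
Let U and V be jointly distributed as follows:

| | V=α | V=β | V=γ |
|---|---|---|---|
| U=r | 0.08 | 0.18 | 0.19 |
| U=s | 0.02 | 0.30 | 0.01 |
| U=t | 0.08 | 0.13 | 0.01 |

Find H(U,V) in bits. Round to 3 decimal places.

2.633 bits

H(U,V) = −Σ p(x,y)·log₂ p(x,y) over all 9 cells.
  cell (r,α): −0.08·log₂0.08 = 0.2915
  cell (r,β): −0.18·log₂0.18 = 0.4453
  cell (r,γ): −0.19·log₂0.19 = 0.4552
  cell (s,α): −0.02·log₂0.02 = 0.1129
  cell (s,β): −0.30·log₂0.30 = 0.5211
  cell (s,γ): −0.01·log₂0.01 = 0.0664
  cell (t,α): −0.08·log₂0.08 = 0.2915
  cell (t,β): −0.13·log₂0.13 = 0.3826
  cell (t,γ): −0.01·log₂0.01 = 0.0664
Sum = 2.633 bits.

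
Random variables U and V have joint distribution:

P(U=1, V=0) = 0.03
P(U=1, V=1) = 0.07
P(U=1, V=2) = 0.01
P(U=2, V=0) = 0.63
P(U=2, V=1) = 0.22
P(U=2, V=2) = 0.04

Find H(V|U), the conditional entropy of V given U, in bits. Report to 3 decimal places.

Marginals: p(U) = (0.1100, 0.8900), p(V) = (0.6600, 0.2900, 0.0500).
H(V|U) = Σ p(U) · H(V|U=·).
  U=1: p=0.1100, H(V|U=1) = 1.2407
  U=2: p=0.8900, H(V|U=2) = 1.0524
Weighted sum = 1.073 bits.

1.073 bits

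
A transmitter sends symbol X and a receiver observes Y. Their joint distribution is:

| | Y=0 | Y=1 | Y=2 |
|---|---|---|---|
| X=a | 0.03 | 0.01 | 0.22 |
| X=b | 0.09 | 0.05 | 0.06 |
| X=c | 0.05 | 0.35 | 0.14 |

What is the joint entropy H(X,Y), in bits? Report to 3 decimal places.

2.614 bits

H(X,Y) = −Σ p(x,y)·log₂ p(x,y) over all 9 cells.
  cell (a,0): −0.03·log₂0.03 = 0.1518
  cell (a,1): −0.01·log₂0.01 = 0.0664
  cell (a,2): −0.22·log₂0.22 = 0.4806
  cell (b,0): −0.09·log₂0.09 = 0.3127
  cell (b,1): −0.05·log₂0.05 = 0.2161
  cell (b,2): −0.06·log₂0.06 = 0.2435
  cell (c,0): −0.05·log₂0.05 = 0.2161
  cell (c,1): −0.35·log₂0.35 = 0.5301
  cell (c,2): −0.14·log₂0.14 = 0.3971
Sum = 2.614 bits.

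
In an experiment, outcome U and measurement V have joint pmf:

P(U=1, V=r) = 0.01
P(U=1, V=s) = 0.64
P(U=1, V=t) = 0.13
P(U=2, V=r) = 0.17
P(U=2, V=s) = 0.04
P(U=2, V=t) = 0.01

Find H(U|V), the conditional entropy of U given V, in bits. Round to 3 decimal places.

0.327 bits

Chain rule: H(U|V) = H(U,V) − H(V).
Marginals: p(U) = (0.7800, 0.2200), p(V) = (0.1800, 0.6800, 0.1400).
H(U,V) = 1.5479 bits; H(V) = 1.2208 bits.
H(U|V) = 1.5479 − 1.2208 = 0.327 bits.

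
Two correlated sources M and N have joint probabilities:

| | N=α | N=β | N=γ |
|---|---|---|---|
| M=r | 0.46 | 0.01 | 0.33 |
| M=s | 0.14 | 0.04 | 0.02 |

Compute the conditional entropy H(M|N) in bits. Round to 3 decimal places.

0.617 bits

Chain rule: H(M|N) = H(M,N) − H(N).
Marginals: p(M) = (0.8000, 0.2000), p(N) = (0.6000, 0.0500, 0.3500).
H(M,N) = 1.8053 bits; H(N) = 1.1884 bits.
H(M|N) = 1.8053 − 1.1884 = 0.617 bits.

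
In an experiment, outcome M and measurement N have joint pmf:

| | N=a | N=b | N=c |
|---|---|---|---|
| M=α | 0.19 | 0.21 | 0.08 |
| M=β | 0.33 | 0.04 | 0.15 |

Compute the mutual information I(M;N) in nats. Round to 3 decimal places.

0.092 nats

Marginals: p(M) = (0.4800, 0.5200), p(N) = (0.5200, 0.2500, 0.2300).
I(M;N) = Σ p(x,y)·ln[p(x,y)/(p(x)p(y))].
  (α,a): 0.19·ln(0.7612) = -0.0518
  (α,b): 0.21·ln(1.7500) = 0.1175
  (α,c): 0.08·ln(0.7246) = -0.0258
  (β,a): 0.33·ln(1.2204) = 0.0657
  (β,b): 0.04·ln(0.3077) = -0.0471
  (β,c): 0.15·ln(1.2542) = 0.0340
Sum = 0.092 nats.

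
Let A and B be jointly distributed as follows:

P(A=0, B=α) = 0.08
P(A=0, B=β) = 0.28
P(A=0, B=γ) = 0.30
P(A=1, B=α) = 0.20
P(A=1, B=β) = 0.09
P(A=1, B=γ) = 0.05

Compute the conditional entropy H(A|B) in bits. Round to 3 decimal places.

Chain rule: H(A|B) = H(A,B) − H(B).
Marginals: p(A) = (0.6600, 0.3400), p(B) = (0.2800, 0.3700, 0.3500).
H(A,B) = 2.3200 bits; H(B) = 1.5751 bits.
H(A|B) = 2.3200 − 1.5751 = 0.745 bits.

0.745 bits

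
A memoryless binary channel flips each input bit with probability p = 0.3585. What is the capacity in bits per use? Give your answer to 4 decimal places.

0.0586 bits

Binary symmetric channel: C = 1 − h₂(ε) where h₂ is the binary entropy function.
h₂(0.3585) = −0.3585·log₂0.3585 − 0.6415·log₂0.6415 = 0.9414.
C = 1 − 0.9414 = 0.0586 bits per channel use.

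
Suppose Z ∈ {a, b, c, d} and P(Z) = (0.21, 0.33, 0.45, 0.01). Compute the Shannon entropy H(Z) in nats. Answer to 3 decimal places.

H(Z) = −Σ p·ln p.
  −(0.21)·ln(0.21) = 0.3277
  −(0.33)·ln(0.33) = 0.3659
  −(0.45)·ln(0.45) = 0.3593
  −(0.01)·ln(0.01) = 0.0461
Sum: 0.3277 + 0.3659 + 0.3593 + 0.0461 = 1.099 nats.

1.099 nats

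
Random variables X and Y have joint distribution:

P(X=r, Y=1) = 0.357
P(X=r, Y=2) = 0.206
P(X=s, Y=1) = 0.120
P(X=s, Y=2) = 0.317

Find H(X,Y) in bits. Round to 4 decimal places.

1.8925 bits

H(X,Y) = −Σ p(x,y)·log₂ p(x,y) over all 4 cells.
  cell (r,1): −0.357·log₂0.357 = 0.53050
  cell (r,2): −0.206·log₂0.206 = 0.46953
  cell (s,1): −0.120·log₂0.120 = 0.36707
  cell (s,2): −0.317·log₂0.317 = 0.52541
Sum = 1.8925 bits.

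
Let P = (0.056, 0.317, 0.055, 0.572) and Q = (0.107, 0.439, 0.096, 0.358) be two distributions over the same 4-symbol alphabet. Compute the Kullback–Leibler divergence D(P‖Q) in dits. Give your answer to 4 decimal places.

D(P‖Q) = Σ p·log₁₀(p/q).
  0.056·log₁₀(0.056/0.107) = -0.01575
  0.317·log₁₀(0.317/0.439) = -0.04483
  0.055·log₁₀(0.055/0.096) = -0.01330
  0.572·log₁₀(0.572/0.358) = 0.11641
D(P‖Q) = 0.0425 dits.

0.0425 dits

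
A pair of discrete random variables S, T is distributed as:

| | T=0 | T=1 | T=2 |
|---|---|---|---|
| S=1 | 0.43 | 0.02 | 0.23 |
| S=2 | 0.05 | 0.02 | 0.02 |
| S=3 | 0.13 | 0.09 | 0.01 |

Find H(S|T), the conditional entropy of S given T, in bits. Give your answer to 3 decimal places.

1.005 bits

Chain rule: H(S|T) = H(S,T) − H(T).
Marginals: p(S) = (0.6800, 0.0900, 0.2300), p(T) = (0.6100, 0.1300, 0.2600).
H(S,T) = 2.3277 bits; H(T) = 1.3229 bits.
H(S|T) = 2.3277 − 1.3229 = 1.005 bits.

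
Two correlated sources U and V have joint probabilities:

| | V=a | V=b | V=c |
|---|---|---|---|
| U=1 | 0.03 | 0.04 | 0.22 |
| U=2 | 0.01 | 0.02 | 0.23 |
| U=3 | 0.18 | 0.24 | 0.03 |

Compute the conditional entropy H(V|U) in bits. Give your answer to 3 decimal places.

1.035 bits

Chain rule: H(V|U) = H(U,V) − H(U).
Marginals: p(U) = (0.2900, 0.2600, 0.4500), p(V) = (0.2200, 0.3000, 0.4800).
H(U,V) = 2.5763 bits; H(U) = 1.5416 bits.
H(V|U) = 2.5763 − 1.5416 = 1.035 bits.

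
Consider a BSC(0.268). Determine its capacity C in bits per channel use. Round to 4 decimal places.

0.1614 bits

Binary symmetric channel: C = 1 − h₂(ε) where h₂ is the binary entropy function.
h₂(0.268) = −0.268·log₂0.268 − 0.732·log₂0.732 = 0.8386.
C = 1 − 0.8386 = 0.1614 bits per channel use.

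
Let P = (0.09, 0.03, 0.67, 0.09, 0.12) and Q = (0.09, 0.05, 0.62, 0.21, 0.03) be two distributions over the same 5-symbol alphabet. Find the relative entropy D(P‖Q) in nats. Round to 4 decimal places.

D(P‖Q) = Σ p·ln(p/q).
  0.09·ln(0.09/0.09) = 0.00000
  0.03·ln(0.03/0.05) = -0.01532
  0.67·ln(0.67/0.62) = 0.05196
  0.09·ln(0.09/0.21) = -0.07626
  0.12·ln(0.12/0.03) = 0.16636
D(P‖Q) = 0.1267 nats.

0.1267 nats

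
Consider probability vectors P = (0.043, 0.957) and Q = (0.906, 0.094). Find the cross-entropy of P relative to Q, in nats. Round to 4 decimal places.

H(P,Q) = −Σ p·ln q.
  −0.043·ln(0.906) = 0.00424
  −0.957·ln(0.094) = 2.26279
H(P,Q) = 2.2670 nats.

2.2670 nats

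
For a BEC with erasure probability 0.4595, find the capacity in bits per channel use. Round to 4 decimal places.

Binary erasure channel: capacity C = 1 − ε.
C = 1 − 0.4595 = 0.5405 bits per channel use.

0.5405 bits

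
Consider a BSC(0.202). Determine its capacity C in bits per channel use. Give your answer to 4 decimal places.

0.2741 bits

Binary symmetric channel: C = 1 − h₂(ε) where h₂ is the binary entropy function.
h₂(0.202) = −0.202·log₂0.202 − 0.798·log₂0.798 = 0.7259.
C = 1 − 0.7259 = 0.2741 bits per channel use.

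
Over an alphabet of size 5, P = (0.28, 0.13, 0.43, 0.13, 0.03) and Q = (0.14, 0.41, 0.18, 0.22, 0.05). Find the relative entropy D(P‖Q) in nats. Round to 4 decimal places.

0.3355 nats

D(P‖Q) = Σ p·ln(p/q).
  0.28·ln(0.28/0.14) = 0.19408
  0.13·ln(0.13/0.41) = -0.14932
  0.43·ln(0.43/0.18) = 0.37446
  0.13·ln(0.13/0.22) = -0.06839
  0.03·ln(0.03/0.05) = -0.01532
D(P‖Q) = 0.3355 nats.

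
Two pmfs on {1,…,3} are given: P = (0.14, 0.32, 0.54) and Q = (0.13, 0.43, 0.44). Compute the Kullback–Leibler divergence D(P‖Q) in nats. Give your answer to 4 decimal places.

D(P‖Q) = Σ p·ln(p/q).
  0.14·ln(0.14/0.13) = 0.01038
  0.32·ln(0.32/0.43) = -0.09455
  0.54·ln(0.54/0.44) = 0.11059
D(P‖Q) = 0.0264 nats.

0.0264 nats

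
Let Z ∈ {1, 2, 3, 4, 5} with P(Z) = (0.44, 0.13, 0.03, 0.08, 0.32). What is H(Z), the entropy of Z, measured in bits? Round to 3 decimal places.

1.873 bits

H(Z) = −Σ p·log₂ p.
  −(0.44)·log₂(0.44) = 0.5211
  −(0.13)·log₂(0.13) = 0.3826
  −(0.03)·log₂(0.03) = 0.1518
  −(0.08)·log₂(0.08) = 0.2915
  −(0.32)·log₂(0.32) = 0.5260
Sum: 0.5211 + 0.3826 + 0.1518 + 0.2915 + 0.5260 = 1.873 bits.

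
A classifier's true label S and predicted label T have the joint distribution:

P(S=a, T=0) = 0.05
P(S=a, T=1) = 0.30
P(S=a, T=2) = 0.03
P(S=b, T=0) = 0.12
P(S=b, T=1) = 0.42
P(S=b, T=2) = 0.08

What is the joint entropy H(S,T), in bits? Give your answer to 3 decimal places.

H(S,T) = −Σ p(x,y)·log₂ p(x,y) over all 6 cells.
  cell (a,0): −0.05·log₂0.05 = 0.2161
  cell (a,1): −0.30·log₂0.30 = 0.5211
  cell (a,2): −0.03·log₂0.03 = 0.1518
  cell (b,0): −0.12·log₂0.12 = 0.3671
  cell (b,1): −0.42·log₂0.42 = 0.5256
  cell (b,2): −0.08·log₂0.08 = 0.2915
Sum = 2.073 bits.

2.073 bits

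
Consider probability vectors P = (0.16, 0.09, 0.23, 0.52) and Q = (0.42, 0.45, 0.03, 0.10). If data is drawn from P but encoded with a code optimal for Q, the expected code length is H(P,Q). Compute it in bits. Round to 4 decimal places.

H(P,Q) = −Σ p·log₂ q.
  −0.16·log₂(0.42) = 0.20025
  −0.09·log₂(0.45) = 0.10368
  −0.23·log₂(0.03) = 1.16355
  −0.52·log₂(0.10) = 1.72740
H(P,Q) = 3.1949 bits.

3.1949 bits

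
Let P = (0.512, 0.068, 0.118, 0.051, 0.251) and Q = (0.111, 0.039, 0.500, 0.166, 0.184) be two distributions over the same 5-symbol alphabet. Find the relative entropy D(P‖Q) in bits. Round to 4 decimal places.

0.9636 bits

D(P‖Q) = Σ p·log₂(p/q).
  0.512·log₂(0.512/0.111) = 1.12926
  0.068·log₂(0.068/0.039) = 0.05454
  0.118·log₂(0.118/0.500) = -0.24581
  0.051·log₂(0.051/0.166) = -0.08683
  0.251·log₂(0.251/0.184) = 0.11244
D(P‖Q) = 0.9636 bits.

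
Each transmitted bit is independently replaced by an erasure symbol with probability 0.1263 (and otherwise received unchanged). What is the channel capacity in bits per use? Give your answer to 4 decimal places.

Binary erasure channel: capacity C = 1 − ε.
C = 1 − 0.1263 = 0.8737 bits per channel use.

0.8737 bits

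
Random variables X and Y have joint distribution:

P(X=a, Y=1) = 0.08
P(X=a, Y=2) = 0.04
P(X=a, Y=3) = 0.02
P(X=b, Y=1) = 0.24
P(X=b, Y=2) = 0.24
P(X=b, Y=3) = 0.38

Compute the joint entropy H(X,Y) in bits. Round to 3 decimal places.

2.109 bits

H(X,Y) = −Σ p(x,y)·log₂ p(x,y) over all 6 cells.
  cell (a,1): −0.08·log₂0.08 = 0.2915
  cell (a,2): −0.04·log₂0.04 = 0.1858
  cell (a,3): −0.02·log₂0.02 = 0.1129
  cell (b,1): −0.24·log₂0.24 = 0.4941
  cell (b,2): −0.24·log₂0.24 = 0.4941
  cell (b,3): −0.38·log₂0.38 = 0.5305
Sum = 2.109 bits.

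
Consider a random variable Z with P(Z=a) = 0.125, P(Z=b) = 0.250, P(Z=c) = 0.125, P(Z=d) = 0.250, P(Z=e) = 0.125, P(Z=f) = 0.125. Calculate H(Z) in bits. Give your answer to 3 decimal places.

H(Z) = −Σ p·log₂ p.
  −(0.125)·log₂(0.125) = 0.3750
  −(0.250)·log₂(0.250) = 0.5000
  −(0.125)·log₂(0.125) = 0.3750
  −(0.250)·log₂(0.250) = 0.5000
  −(0.125)·log₂(0.125) = 0.3750
  −(0.125)·log₂(0.125) = 0.3750
Sum: 0.3750 + 0.5000 + 0.3750 + 0.5000 + 0.3750 + 0.3750 = 2.500 bits.

2.500 bits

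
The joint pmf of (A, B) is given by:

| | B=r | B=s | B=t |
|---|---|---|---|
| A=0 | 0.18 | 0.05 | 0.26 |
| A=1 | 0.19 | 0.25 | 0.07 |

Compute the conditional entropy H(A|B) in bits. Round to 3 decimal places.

0.811 bits

Chain rule: H(A|B) = H(A,B) − H(B).
Marginals: p(A) = (0.4900, 0.5100), p(B) = (0.3700, 0.3000, 0.3300).
H(A,B) = 2.3905 bits; H(B) = 1.5796 bits.
H(A|B) = 2.3905 − 1.5796 = 0.811 bits.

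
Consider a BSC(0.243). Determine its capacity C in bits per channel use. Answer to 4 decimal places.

0.2000 bits

Binary symmetric channel: C = 1 − h₂(ε) where h₂ is the binary entropy function.
h₂(0.243) = −0.243·log₂0.243 − 0.757·log₂0.757 = 0.8000.
C = 1 − 0.8000 = 0.2000 bits per channel use.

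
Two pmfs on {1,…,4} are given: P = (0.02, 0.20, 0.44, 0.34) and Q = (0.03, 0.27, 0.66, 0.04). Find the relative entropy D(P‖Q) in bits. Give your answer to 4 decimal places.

0.6941 bits

D(P‖Q) = Σ p·log₂(p/q).
  0.02·log₂(0.02/0.03) = -0.01170
  0.20·log₂(0.20/0.27) = -0.08659
  0.44·log₂(0.44/0.66) = -0.25738
  0.34·log₂(0.34/0.04) = 1.04974
D(P‖Q) = 0.6941 bits.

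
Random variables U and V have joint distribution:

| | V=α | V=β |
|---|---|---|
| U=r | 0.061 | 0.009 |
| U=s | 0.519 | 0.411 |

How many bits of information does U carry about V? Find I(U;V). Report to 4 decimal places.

Marginals: p(U) = (0.0700, 0.9300), p(V) = (0.5800, 0.4200).
I(U;V) = H(U) + H(V) − H(U,V).
H(U) = 0.3659, H(V) = 0.9815, H(U,V) = 1.3256.
I(U;V) = 0.3659 + 0.9815 − 1.3256 = 0.0218 bits.

0.0218 bits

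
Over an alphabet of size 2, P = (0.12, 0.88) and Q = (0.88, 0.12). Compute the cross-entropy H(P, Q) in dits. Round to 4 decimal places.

H(P,Q) = −Σ p·log₁₀ q.
  −0.12·log₁₀(0.88) = 0.00666
  −0.88·log₁₀(0.12) = 0.81032
H(P,Q) = 0.8170 dits.

0.8170 dits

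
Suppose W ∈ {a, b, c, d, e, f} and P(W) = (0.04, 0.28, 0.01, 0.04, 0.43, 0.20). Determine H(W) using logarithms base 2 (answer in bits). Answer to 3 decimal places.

1.940 bits

H(W) = −Σ p·log₂ p.
  −(0.04)·log₂(0.04) = 0.1858
  −(0.28)·log₂(0.28) = 0.5142
  −(0.01)·log₂(0.01) = 0.0664
  −(0.04)·log₂(0.04) = 0.1858
  −(0.43)·log₂(0.43) = 0.5236
  −(0.20)·log₂(0.20) = 0.4644
Sum: 0.1858 + 0.5142 + 0.0664 + 0.1858 + 0.5236 + 0.4644 = 1.940 bits.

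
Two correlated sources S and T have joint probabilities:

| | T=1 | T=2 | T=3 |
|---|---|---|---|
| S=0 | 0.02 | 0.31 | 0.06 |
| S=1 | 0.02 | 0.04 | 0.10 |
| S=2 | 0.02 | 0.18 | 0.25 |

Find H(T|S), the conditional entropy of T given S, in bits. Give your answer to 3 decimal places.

1.098 bits

Chain rule: H(T|S) = H(S,T) − H(S).
Marginals: p(S) = (0.3900, 0.1600, 0.4500), p(T) = (0.0600, 0.5300, 0.4100).
H(S,T) = 2.5692 bits; H(S) = 1.4712 bits.
H(T|S) = 2.5692 − 1.4712 = 1.098 bits.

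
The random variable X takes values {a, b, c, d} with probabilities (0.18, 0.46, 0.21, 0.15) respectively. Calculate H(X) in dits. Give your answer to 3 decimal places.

H(X) = −Σ p·log₁₀ p.
  −(0.18)·log₁₀(0.18) = 0.1341
  −(0.46)·log₁₀(0.46) = 0.1551
  −(0.21)·log₁₀(0.21) = 0.1423
  −(0.15)·log₁₀(0.15) = 0.1236
Sum: 0.1341 + 0.1551 + 0.1423 + 0.1236 = 0.555 dits.

0.555 dits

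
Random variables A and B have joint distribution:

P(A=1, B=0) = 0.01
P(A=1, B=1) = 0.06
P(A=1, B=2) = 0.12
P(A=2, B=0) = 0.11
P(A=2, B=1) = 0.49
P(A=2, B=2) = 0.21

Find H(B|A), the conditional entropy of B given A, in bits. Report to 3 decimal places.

1.303 bits

Chain rule: H(B|A) = H(A,B) − H(A).
Marginals: p(A) = (0.1900, 0.8100), p(B) = (0.1200, 0.5500, 0.3300).
H(A,B) = 2.0044 bits; H(A) = 0.7015 bits.
H(B|A) = 2.0044 − 0.7015 = 1.303 bits.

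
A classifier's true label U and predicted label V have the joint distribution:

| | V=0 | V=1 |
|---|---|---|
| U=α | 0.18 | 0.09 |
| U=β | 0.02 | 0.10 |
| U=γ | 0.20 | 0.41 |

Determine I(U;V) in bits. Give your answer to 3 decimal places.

Marginals: p(U) = (0.2700, 0.1200, 0.6100), p(V) = (0.4000, 0.6000).
I(U;V) = Σ p(x,y)·log₂[p(x,y)/(p(x)p(y))].
  (α,0): 0.18·log₂(1.6667) = 0.1327
  (α,1): 0.09·log₂(0.5556) = -0.0763
  (β,0): 0.02·log₂(0.4167) = -0.0253
  (β,1): 0.10·log₂(1.3889) = 0.0474
  (γ,0): 0.20·log₂(0.8197) = -0.0574
  (γ,1): 0.41·log₂(1.1202) = 0.0671
Sum = 0.088 bits.

0.088 bits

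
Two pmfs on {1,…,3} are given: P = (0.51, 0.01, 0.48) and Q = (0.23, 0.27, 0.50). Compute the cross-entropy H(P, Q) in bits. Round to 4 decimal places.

H(P,Q) = −Σ p·log₂ q.
  −0.51·log₂(0.23) = 1.08135
  −0.01·log₂(0.27) = 0.01889
  −0.48·log₂(0.50) = 0.48000
H(P,Q) = 1.5802 bits.

1.5802 bits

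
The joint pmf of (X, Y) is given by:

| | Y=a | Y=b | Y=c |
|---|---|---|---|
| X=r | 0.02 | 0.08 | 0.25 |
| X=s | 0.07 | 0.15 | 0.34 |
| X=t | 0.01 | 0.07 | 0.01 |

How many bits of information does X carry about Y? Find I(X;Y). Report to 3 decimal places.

Marginals: p(X) = (0.3500, 0.5600, 0.0900), p(Y) = (0.1000, 0.3000, 0.6000).
I(X;Y) = Σ p(x,y)·log₂[p(x,y)/(p(x)p(y))].
  (r,a): 0.02·log₂(0.5714) = -0.0161
  (r,b): 0.08·log₂(0.7619) = -0.0314
  (r,c): 0.25·log₂(1.1905) = 0.0629
  (s,a): 0.07·log₂(1.2500) = 0.0225
  (s,b): 0.15·log₂(0.8929) = -0.0245
  (s,c): 0.34·log₂(1.0119) = 0.0058
  (t,a): 0.01·log₂(1.1111) = 0.0015
  (t,b): 0.07·log₂(2.5926) = 0.0962
  (t,c): 0.01·log₂(0.1852) = -0.0243
Sum = 0.093 bits.

0.093 bits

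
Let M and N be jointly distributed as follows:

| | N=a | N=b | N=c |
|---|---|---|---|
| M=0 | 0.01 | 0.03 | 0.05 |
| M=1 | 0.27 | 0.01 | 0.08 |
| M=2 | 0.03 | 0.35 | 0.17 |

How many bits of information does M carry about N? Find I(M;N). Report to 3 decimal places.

Marginals: p(M) = (0.0900, 0.3600, 0.5500), p(N) = (0.3100, 0.3900, 0.3000).
I(M;N) = H(M) + H(N) − H(M,N).
H(M) = 1.3176, H(N) = 1.5747, H(M,N) = 2.4187.
I(M;N) = 1.3176 + 1.5747 − 2.4187 = 0.474 bits.

0.474 bits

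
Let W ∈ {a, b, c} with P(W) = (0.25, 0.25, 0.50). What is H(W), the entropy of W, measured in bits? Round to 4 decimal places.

H(W) = −Σ p·log₂ p.
  −(0.25)·log₂(0.25) = 0.50000
  −(0.25)·log₂(0.25) = 0.50000
  −(0.50)·log₂(0.50) = 0.50000
Sum: 0.50000 + 0.50000 + 0.50000 = 1.5000 bits.

1.5000 bits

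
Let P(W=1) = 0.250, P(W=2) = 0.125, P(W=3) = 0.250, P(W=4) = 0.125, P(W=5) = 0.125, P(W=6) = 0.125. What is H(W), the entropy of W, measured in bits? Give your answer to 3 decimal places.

2.500 bits

H(W) = −Σ p·log₂ p.
  −(0.250)·log₂(0.250) = 0.5000
  −(0.125)·log₂(0.125) = 0.3750
  −(0.250)·log₂(0.250) = 0.5000
  −(0.125)·log₂(0.125) = 0.3750
  −(0.125)·log₂(0.125) = 0.3750
  −(0.125)·log₂(0.125) = 0.3750
Sum: 0.5000 + 0.3750 + 0.5000 + 0.3750 + 0.3750 + 0.3750 = 2.500 bits.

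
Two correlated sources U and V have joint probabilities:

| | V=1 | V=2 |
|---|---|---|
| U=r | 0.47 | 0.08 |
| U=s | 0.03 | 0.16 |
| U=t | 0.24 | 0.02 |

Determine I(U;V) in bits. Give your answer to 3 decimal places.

Marginals: p(U) = (0.5500, 0.1900, 0.2600), p(V) = (0.7400, 0.2600).
I(U;V) = H(U) + H(V) − H(U,V).
H(U) = 1.4349, H(V) = 0.8267, H(U,V) = 1.9853.
I(U;V) = 1.4349 + 0.8267 − 1.9853 = 0.276 bits.

0.276 bits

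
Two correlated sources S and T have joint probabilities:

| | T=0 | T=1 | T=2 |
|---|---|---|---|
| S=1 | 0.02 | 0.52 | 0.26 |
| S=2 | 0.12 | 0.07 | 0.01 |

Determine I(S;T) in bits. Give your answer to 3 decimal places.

Marginals: p(S) = (0.8000, 0.2000), p(T) = (0.1400, 0.5900, 0.2700).
I(S;T) = H(S) + H(T) − H(S,T).
H(S) = 0.7219, H(T) = 1.3562, H(S,T) = 1.8108.
I(S;T) = 0.7219 + 1.3562 − 1.8108 = 0.267 bits.

0.267 bits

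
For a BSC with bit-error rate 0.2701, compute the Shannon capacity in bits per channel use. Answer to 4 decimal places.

0.1584 bits

Binary symmetric channel: C = 1 − h₂(ε) where h₂ is the binary entropy function.
h₂(0.2701) = −0.2701·log₂0.2701 − 0.7299·log₂0.7299 = 0.8416.
C = 1 − 0.8416 = 0.1584 bits per channel use.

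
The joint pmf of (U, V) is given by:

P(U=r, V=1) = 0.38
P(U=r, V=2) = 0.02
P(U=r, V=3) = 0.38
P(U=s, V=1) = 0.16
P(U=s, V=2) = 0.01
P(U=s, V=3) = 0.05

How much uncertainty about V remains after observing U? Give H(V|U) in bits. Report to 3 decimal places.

Chain rule: H(V|U) = H(U,V) − H(U).
Marginals: p(U) = (0.7800, 0.2200), p(V) = (0.5400, 0.0300, 0.4300).
H(U,V) = 1.8793 bits; H(U) = 0.7602 bits.
H(V|U) = 1.8793 − 0.7602 = 1.119 bits.

1.119 bits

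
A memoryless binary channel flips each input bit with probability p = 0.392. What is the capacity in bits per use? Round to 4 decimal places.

Binary symmetric channel: C = 1 − h₂(ε) where h₂ is the binary entropy function.
h₂(0.392) = −0.392·log₂0.392 − 0.608·log₂0.608 = 0.9661.
C = 1 − 0.9661 = 0.0339 bits per channel use.

0.0339 bits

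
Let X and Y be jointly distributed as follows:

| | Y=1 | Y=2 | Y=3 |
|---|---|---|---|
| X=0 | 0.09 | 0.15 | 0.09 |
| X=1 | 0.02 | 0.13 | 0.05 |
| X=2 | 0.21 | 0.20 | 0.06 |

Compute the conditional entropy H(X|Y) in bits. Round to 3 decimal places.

Marginals: p(X) = (0.3300, 0.2000, 0.4700), p(Y) = (0.3200, 0.4800, 0.2000).
H(X|Y) = Σ p(Y) · H(X|Y=·).
  Y=1: p=0.3200, H(X|Y=1) = 1.1635
  Y=2: p=0.4800, H(X|Y=2) = 1.5611
  Y=3: p=0.2000, H(X|Y=3) = 1.5395
Weighted sum = 1.430 bits.

1.430 bits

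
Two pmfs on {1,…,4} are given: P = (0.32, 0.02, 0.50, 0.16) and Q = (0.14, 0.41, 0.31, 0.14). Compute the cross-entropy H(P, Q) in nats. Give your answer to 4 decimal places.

1.5472 nats

H(P,Q) = −Σ p·ln q.
  −0.32·ln(0.14) = 0.62916
  −0.02·ln(0.41) = 0.01783
  −0.50·ln(0.31) = 0.58559
  −0.16·ln(0.14) = 0.31458
H(P,Q) = 1.5472 nats.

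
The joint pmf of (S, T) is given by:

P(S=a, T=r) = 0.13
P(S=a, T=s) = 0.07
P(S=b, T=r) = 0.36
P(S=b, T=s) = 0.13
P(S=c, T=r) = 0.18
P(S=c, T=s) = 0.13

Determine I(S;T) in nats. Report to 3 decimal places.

Marginals: p(S) = (0.2000, 0.4900, 0.3100), p(T) = (0.6700, 0.3300).
I(S;T) = Σ p(x,y)·ln[p(x,y)/(p(x)p(y))].
  (a,r): 0.13·ln(0.9701) = -0.0039
  (a,s): 0.07·ln(1.0606) = 0.0041
  (b,r): 0.36·ln(1.0966) = 0.0332
  (b,s): 0.13·ln(0.8040) = -0.0284
  (c,r): 0.18·ln(0.8666) = -0.0258
  (c,s): 0.13·ln(1.2708) = 0.0312
Sum = 0.010 nats.

0.010 nats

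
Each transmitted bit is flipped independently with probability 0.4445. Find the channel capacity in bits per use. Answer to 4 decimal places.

0.0089 bits

Binary symmetric channel: C = 1 − h₂(ε) where h₂ is the binary entropy function.
h₂(0.4445) = −0.4445·log₂0.4445 − 0.5555·log₂0.5555 = 0.9911.
C = 1 − 0.9911 = 0.0089 bits per channel use.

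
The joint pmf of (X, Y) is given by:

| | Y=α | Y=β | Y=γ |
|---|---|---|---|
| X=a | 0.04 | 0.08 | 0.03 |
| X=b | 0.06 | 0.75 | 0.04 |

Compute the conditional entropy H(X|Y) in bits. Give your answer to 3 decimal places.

Chain rule: H(X|Y) = H(X,Y) − H(Y).
Marginals: p(X) = (0.1500, 0.8500), p(Y) = (0.1000, 0.8300, 0.0700).
H(X,Y) = 1.3696 bits; H(Y) = 0.8239 bits.
H(X|Y) = 1.3696 − 0.8239 = 0.546 bits.

0.546 bits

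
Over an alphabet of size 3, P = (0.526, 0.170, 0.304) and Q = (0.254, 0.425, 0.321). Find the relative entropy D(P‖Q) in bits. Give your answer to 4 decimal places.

0.3038 bits

D(P‖Q) = Σ p·log₂(p/q).
  0.526·log₂(0.526/0.254) = 0.55242
  0.170·log₂(0.170/0.425) = -0.22473
  0.304·log₂(0.304/0.321) = -0.02386
D(P‖Q) = 0.3038 bits.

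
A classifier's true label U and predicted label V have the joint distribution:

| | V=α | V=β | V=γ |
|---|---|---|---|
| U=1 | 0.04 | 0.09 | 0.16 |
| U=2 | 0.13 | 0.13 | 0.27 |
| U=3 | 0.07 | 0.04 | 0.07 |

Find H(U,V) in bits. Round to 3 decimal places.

2.920 bits

H(U,V) = −Σ p(x,y)·log₂ p(x,y) over all 9 cells.
  cell (1,α): −0.04·log₂0.04 = 0.1858
  cell (1,β): −0.09·log₂0.09 = 0.3127
  cell (1,γ): −0.16·log₂0.16 = 0.4230
  cell (2,α): −0.13·log₂0.13 = 0.3826
  cell (2,β): −0.13·log₂0.13 = 0.3826
  cell (2,γ): −0.27·log₂0.27 = 0.5100
  cell (3,α): −0.07·log₂0.07 = 0.2686
  cell (3,β): −0.04·log₂0.04 = 0.1858
  cell (3,γ): −0.07·log₂0.07 = 0.2686
Sum = 2.920 bits.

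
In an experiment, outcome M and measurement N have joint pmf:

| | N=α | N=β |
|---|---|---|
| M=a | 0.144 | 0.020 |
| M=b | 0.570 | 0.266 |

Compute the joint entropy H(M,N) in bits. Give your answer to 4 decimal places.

H(M,N) = −Σ p(x,y)·log₂ p(x,y) over all 4 cells.
  cell (a,α): −0.144·log₂0.144 = 0.40260
  cell (a,β): −0.020·log₂0.020 = 0.11288
  cell (b,α): −0.570·log₂0.570 = 0.46225
  cell (b,β): −0.266·log₂0.266 = 0.50819
Sum = 1.4859 bits.

1.4859 bits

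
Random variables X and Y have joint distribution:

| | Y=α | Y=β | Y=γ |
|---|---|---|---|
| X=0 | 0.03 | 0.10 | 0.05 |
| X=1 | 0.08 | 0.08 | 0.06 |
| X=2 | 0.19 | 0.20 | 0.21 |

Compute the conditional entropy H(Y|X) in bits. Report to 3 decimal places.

Marginals: p(X) = (0.1800, 0.2200, 0.6000), p(Y) = (0.3000, 0.3800, 0.3200).
H(Y|X) = Σ p(X) · H(Y|X=·).
  X=0: p=0.1800, H(Y|X=0) = 1.4153
  X=1: p=0.2200, H(Y|X=1) = 1.5726
  X=2: p=0.6000, H(Y|X=2) = 1.5838
Weighted sum = 1.551 bits.

1.551 bits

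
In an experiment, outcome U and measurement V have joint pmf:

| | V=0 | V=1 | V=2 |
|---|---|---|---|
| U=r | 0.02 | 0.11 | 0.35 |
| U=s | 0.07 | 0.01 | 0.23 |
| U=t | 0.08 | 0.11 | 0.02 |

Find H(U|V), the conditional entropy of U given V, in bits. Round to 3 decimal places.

Marginals: p(U) = (0.4800, 0.3100, 0.2100), p(V) = (0.1700, 0.2300, 0.6000).
H(U|V) = Σ p(V) · H(U|V=·).
  V=0: p=0.1700, H(U|V=0) = 1.4021
  V=1: p=0.2300, H(U|V=1) = 1.2145
  V=2: p=0.6000, H(U|V=2) = 1.1474
Weighted sum = 1.206 bits.

1.206 bits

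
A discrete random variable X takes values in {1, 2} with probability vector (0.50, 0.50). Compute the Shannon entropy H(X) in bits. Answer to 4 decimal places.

1.0000 bits

H(X) = −Σ p·log₂ p.
  −(0.50)·log₂(0.50) = 0.50000
  −(0.50)·log₂(0.50) = 0.50000
Sum: 0.50000 + 0.50000 = 1.0000 bits.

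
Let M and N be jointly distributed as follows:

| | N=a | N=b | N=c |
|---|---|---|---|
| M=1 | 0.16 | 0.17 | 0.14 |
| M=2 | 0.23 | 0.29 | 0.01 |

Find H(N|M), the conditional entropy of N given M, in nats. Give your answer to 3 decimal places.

Marginals: p(M) = (0.4700, 0.5300), p(N) = (0.3900, 0.4600, 0.1500).
H(N|M) = Σ p(M) · H(N|M=·).
  M=1: p=0.4700, H(N|M=1) = 1.0954
  M=2: p=0.5300, H(N|M=2) = 0.7671
Weighted sum = 0.921 nats.

0.921 nats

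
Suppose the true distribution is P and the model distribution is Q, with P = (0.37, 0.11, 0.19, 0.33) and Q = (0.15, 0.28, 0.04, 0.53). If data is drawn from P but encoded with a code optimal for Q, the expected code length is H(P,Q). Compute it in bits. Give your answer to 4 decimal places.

H(P,Q) = −Σ p·log₂ q.
  −0.37·log₂(0.15) = 1.01268
  −0.11·log₂(0.28) = 0.20202
  −0.19·log₂(0.04) = 0.88233
  −0.33·log₂(0.53) = 0.30226
H(P,Q) = 2.3993 bits.

2.3993 bits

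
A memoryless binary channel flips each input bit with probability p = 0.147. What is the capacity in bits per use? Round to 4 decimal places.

Binary symmetric channel: C = 1 − h₂(ε) where h₂ is the binary entropy function.
h₂(0.147) = −0.147·log₂0.147 − 0.853·log₂0.853 = 0.6023.
C = 1 − 0.6023 = 0.3977 bits per channel use.

0.3977 bits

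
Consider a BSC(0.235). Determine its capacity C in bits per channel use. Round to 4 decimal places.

0.2134 bits

Binary symmetric channel: C = 1 − h₂(ε) where h₂ is the binary entropy function.
h₂(0.235) = −0.235·log₂0.235 − 0.765·log₂0.765 = 0.7866.
C = 1 − 0.7866 = 0.2134 bits per channel use.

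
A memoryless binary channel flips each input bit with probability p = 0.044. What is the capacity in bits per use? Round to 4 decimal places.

Binary symmetric channel: C = 1 − h₂(ε) where h₂ is the binary entropy function.
h₂(0.044) = −0.044·log₂0.044 − 0.956·log₂0.956 = 0.2603.
C = 1 − 0.2603 = 0.7397 bits per channel use.

0.7397 bits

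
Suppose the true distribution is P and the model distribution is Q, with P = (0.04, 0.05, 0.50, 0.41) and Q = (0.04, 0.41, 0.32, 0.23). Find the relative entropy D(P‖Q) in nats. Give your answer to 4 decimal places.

0.3549 nats

D(P‖Q) = Σ p·ln(p/q).
  0.04·ln(0.04/0.04) = 0.00000
  0.05·ln(0.05/0.41) = -0.10521
  0.50·ln(0.50/0.32) = 0.22314
  0.41·ln(0.41/0.23) = 0.23701
D(P‖Q) = 0.3549 nats.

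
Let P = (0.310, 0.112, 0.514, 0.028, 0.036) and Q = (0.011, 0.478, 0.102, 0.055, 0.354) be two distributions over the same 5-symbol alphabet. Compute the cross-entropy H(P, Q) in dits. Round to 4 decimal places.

H(P,Q) = −Σ p·log₁₀ q.
  −0.310·log₁₀(0.011) = 0.60717
  −0.112·log₁₀(0.478) = 0.03590
  −0.514·log₁₀(0.102) = 0.50958
  −0.028·log₁₀(0.055) = 0.03527
  −0.036·log₁₀(0.354) = 0.01624
H(P,Q) = 1.2042 dits.

1.2042 dits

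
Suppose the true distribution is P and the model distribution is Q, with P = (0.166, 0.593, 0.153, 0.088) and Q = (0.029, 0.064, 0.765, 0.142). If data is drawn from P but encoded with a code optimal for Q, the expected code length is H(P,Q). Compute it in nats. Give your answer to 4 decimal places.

2.4306 nats

H(P,Q) = −Σ p·ln q.
  −0.166·ln(0.029) = 0.58772
  −0.593·ln(0.064) = 1.63008
  −0.153·ln(0.765) = 0.04099
  −0.088·ln(0.142) = 0.17177
H(P,Q) = 2.4306 nats.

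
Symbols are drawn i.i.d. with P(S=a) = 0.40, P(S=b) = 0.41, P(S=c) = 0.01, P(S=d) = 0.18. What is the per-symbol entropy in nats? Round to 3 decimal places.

1.087 nats

H(S) = −Σ p·ln p.
  −(0.40)·ln(0.40) = 0.3665
  −(0.41)·ln(0.41) = 0.3656
  −(0.01)·ln(0.01) = 0.0461
  −(0.18)·ln(0.18) = 0.3087
Sum: 0.3665 + 0.3656 + 0.0461 + 0.3087 = 1.087 nats.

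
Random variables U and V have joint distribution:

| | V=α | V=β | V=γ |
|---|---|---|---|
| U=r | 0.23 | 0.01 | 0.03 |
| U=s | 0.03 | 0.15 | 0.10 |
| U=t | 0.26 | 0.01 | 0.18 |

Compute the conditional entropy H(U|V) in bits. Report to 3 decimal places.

Chain rule: H(U|V) = H(U,V) − H(V).
Marginals: p(U) = (0.2700, 0.2800, 0.4500), p(V) = (0.5200, 0.1700, 0.3100).
H(U,V) = 2.6174 bits; H(V) = 1.4490 bits.
H(U|V) = 2.6174 − 1.4490 = 1.168 bits.

1.168 bits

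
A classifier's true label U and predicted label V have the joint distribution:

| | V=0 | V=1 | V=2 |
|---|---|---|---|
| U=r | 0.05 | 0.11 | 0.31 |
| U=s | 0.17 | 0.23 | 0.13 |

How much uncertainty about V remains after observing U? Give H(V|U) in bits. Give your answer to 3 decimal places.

Marginals: p(U) = (0.4700, 0.5300), p(V) = (0.2200, 0.3400, 0.4400).
H(V|U) = Σ p(U) · H(V|U=·).
  U=r: p=0.4700, H(V|U=r) = 1.2303
  U=s: p=0.5300, H(V|U=s) = 1.5461
Weighted sum = 1.398 bits.

1.398 bits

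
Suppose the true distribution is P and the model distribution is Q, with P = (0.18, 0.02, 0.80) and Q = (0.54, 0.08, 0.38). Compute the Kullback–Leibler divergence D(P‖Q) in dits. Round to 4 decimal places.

0.1607 dits

D(P‖Q) = Σ p·log₁₀(p/q).
  0.18·log₁₀(0.18/0.54) = -0.08588
  0.02·log₁₀(0.02/0.08) = -0.01204
  0.80·log₁₀(0.80/0.38) = 0.25865
D(P‖Q) = 0.1607 dits.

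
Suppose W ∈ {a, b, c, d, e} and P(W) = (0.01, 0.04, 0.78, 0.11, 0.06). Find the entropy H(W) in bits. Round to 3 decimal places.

1.126 bits

H(W) = −Σ p·log₂ p.
  −(0.01)·log₂(0.01) = 0.0664
  −(0.04)·log₂(0.04) = 0.1858
  −(0.78)·log₂(0.78) = 0.2796
  −(0.11)·log₂(0.11) = 0.3503
  −(0.06)·log₂(0.06) = 0.2435
Sum: 0.0664 + 0.1858 + 0.2796 + 0.3503 + 0.2435 = 1.126 bits.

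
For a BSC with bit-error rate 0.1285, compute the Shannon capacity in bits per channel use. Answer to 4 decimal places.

Binary symmetric channel: C = 1 − h₂(ε) where h₂ is the binary entropy function.
h₂(0.1285) = −0.1285·log₂0.1285 − 0.8715·log₂0.8715 = 0.5533.
C = 1 − 0.5533 = 0.4467 bits per channel use.

0.4467 bits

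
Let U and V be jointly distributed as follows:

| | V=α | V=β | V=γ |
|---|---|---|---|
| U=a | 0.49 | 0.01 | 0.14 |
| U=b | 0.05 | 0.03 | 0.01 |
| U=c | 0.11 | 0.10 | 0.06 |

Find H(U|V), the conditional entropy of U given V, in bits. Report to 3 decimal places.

Chain rule: H(U|V) = H(U,V) − H(V).
Marginals: p(U) = (0.6400, 0.0900, 0.2700), p(V) = (0.6500, 0.1400, 0.2100).
H(U,V) = 2.3281 bits; H(V) = 1.2739 bits.
H(U|V) = 2.3281 − 1.2739 = 1.054 bits.

1.054 bits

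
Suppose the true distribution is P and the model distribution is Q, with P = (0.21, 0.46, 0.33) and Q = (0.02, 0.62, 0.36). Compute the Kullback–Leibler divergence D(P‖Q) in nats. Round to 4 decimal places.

D(P‖Q) = Σ p·ln(p/q).
  0.21·ln(0.21/0.02) = 0.49379
  0.46·ln(0.46/0.62) = -0.13731
  0.33·ln(0.33/0.36) = -0.02871
D(P‖Q) = 0.3278 nats.

0.3278 nats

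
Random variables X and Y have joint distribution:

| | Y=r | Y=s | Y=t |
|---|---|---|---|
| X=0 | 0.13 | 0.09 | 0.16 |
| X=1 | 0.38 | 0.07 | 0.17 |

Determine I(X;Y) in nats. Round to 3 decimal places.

0.036 nats

Marginals: p(X) = (0.3800, 0.6200), p(Y) = (0.5100, 0.1600, 0.3300).
I(X;Y) = H(X) + H(Y) − H(X,Y).
H(X) = 0.6641, H(Y) = 1.0025, H(X,Y) = 1.6302.
I(X;Y) = 0.6641 + 1.0025 − 1.6302 = 0.036 nats.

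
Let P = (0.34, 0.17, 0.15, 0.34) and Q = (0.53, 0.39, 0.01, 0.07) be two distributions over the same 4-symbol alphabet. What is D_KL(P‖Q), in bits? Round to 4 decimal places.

D(P‖Q) = Σ p·log₂(p/q).
  0.34·log₂(0.34/0.53) = -0.21776
  0.17·log₂(0.17/0.39) = -0.20365
  0.15·log₂(0.15/0.01) = 0.58603
  0.34·log₂(0.34/0.07) = 0.77524
D(P‖Q) = 0.9399 bits.

0.9399 bits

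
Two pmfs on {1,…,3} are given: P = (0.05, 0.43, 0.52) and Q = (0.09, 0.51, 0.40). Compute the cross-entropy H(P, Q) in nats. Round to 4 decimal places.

H(P,Q) = −Σ p·ln q.
  −0.05·ln(0.09) = 0.12040
  −0.43·ln(0.51) = 0.28954
  −0.52·ln(0.40) = 0.47647
H(P,Q) = 0.8864 nats.

0.8864 nats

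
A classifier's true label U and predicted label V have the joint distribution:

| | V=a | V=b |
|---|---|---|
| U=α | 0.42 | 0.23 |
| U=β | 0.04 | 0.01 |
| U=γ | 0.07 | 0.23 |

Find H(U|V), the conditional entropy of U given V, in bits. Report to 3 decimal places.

1.024 bits

Chain rule: H(U|V) = H(U,V) − H(V).
Marginals: p(U) = (0.6500, 0.0500, 0.3000), p(V) = (0.5300, 0.4700).
H(U,V) = 2.0217 bits; H(V) = 0.9974 bits.
H(U|V) = 2.0217 − 0.9974 = 1.024 bits.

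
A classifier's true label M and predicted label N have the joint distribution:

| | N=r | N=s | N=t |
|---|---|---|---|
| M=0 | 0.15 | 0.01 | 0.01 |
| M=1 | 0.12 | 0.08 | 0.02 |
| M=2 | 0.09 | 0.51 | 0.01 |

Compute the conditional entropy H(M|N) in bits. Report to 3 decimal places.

1.031 bits

Marginals: p(M) = (0.1700, 0.2200, 0.6100), p(N) = (0.3600, 0.6000, 0.0400).
H(M|N) = Σ p(N) · H(M|N=·).
  N=r: p=0.3600, H(M|N=r) = 1.5546
  N=s: p=0.6000, H(M|N=s) = 0.6853
  N=t: p=0.0400, H(M|N=t) = 1.5000
Weighted sum = 1.031 bits.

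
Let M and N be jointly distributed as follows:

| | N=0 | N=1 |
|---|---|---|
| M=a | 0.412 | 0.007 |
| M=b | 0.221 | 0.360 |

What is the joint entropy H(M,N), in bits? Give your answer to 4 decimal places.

H(M,N) = −Σ p(x,y)·log₂ p(x,y) over all 4 cells.
  cell (a,0): −0.412·log₂0.412 = 0.52706
  cell (a,1): −0.007·log₂0.007 = 0.05011
  cell (b,0): −0.221·log₂0.221 = 0.48131
  cell (b,1): −0.360·log₂0.360 = 0.53062
Sum = 1.5891 bits.

1.5891 bits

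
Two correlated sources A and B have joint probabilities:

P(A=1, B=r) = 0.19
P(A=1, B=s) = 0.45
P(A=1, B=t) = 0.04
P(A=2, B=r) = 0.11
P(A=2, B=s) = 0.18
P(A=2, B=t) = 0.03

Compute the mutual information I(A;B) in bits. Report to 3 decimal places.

0.007 bits

Marginals: p(A) = (0.6800, 0.3200), p(B) = (0.3000, 0.6300, 0.0700).
I(A;B) = H(A) + H(B) − H(A,B).
H(A) = 0.9044, H(B) = 1.2096, H(A,B) = 2.1067.
I(A;B) = 0.9044 + 1.2096 − 2.1067 = 0.007 bits.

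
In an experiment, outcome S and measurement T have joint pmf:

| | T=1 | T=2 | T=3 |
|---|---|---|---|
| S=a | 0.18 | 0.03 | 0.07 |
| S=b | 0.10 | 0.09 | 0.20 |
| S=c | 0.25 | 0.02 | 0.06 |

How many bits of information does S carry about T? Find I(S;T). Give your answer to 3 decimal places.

Marginals: p(S) = (0.2800, 0.3900, 0.3300), p(T) = (0.5300, 0.1400, 0.3300).
I(S;T) = H(S) + H(T) − H(S,T).
H(S) = 1.5718, H(T) = 1.4104, H(S,T) = 2.8313.
I(S;T) = 1.5718 + 1.4104 − 2.8313 = 0.151 bits.

0.151 bits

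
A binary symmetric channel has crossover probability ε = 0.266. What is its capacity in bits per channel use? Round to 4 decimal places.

0.1643 bits

Binary symmetric channel: C = 1 − h₂(ε) where h₂ is the binary entropy function.
h₂(0.266) = −0.266·log₂0.266 − 0.734·log₂0.734 = 0.8357.
C = 1 − 0.8357 = 0.1643 bits per channel use.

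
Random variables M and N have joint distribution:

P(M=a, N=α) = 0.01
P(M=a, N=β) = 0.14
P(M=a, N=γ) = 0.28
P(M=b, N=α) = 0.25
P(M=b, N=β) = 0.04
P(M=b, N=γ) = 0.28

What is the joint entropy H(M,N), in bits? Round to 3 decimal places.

2.178 bits

H(M,N) = −Σ p(x,y)·log₂ p(x,y) over all 6 cells.
  cell (a,α): −0.01·log₂0.01 = 0.0664
  cell (a,β): −0.14·log₂0.14 = 0.3971
  cell (a,γ): −0.28·log₂0.28 = 0.5142
  cell (b,α): −0.25·log₂0.25 = 0.5000
  cell (b,β): −0.04·log₂0.04 = 0.1858
  cell (b,γ): −0.28·log₂0.28 = 0.5142
Sum = 2.178 bits.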